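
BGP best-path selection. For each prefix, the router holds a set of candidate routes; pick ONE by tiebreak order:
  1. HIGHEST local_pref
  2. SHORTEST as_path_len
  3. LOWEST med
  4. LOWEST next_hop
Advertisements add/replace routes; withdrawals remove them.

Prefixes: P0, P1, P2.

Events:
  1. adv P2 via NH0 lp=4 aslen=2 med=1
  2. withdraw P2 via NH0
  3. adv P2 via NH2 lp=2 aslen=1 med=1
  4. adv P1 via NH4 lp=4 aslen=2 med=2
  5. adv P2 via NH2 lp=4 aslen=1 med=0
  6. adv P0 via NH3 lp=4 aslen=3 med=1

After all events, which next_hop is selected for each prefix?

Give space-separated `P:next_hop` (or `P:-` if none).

Op 1: best P0=- P1=- P2=NH0
Op 2: best P0=- P1=- P2=-
Op 3: best P0=- P1=- P2=NH2
Op 4: best P0=- P1=NH4 P2=NH2
Op 5: best P0=- P1=NH4 P2=NH2
Op 6: best P0=NH3 P1=NH4 P2=NH2

Answer: P0:NH3 P1:NH4 P2:NH2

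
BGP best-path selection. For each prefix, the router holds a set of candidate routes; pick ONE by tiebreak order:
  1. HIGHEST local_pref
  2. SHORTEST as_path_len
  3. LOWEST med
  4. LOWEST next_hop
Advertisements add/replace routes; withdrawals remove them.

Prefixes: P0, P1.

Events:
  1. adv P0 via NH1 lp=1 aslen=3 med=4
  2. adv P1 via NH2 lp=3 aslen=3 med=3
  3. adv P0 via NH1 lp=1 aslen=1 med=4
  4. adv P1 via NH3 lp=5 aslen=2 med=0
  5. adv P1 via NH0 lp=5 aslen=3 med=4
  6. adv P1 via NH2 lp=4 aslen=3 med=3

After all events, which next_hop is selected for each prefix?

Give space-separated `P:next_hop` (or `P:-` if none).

Answer: P0:NH1 P1:NH3

Derivation:
Op 1: best P0=NH1 P1=-
Op 2: best P0=NH1 P1=NH2
Op 3: best P0=NH1 P1=NH2
Op 4: best P0=NH1 P1=NH3
Op 5: best P0=NH1 P1=NH3
Op 6: best P0=NH1 P1=NH3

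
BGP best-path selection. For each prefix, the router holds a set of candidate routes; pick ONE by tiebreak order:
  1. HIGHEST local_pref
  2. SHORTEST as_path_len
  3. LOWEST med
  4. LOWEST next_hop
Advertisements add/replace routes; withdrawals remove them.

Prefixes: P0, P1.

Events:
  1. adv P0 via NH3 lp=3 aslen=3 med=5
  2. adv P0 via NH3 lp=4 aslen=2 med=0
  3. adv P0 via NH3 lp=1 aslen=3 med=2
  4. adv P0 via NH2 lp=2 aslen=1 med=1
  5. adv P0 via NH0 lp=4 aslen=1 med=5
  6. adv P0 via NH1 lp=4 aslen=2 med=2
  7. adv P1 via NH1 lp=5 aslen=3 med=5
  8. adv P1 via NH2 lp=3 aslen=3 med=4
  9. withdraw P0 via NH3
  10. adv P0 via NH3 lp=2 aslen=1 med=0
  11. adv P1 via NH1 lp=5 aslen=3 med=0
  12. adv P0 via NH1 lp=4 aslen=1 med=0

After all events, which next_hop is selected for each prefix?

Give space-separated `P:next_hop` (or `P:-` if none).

Op 1: best P0=NH3 P1=-
Op 2: best P0=NH3 P1=-
Op 3: best P0=NH3 P1=-
Op 4: best P0=NH2 P1=-
Op 5: best P0=NH0 P1=-
Op 6: best P0=NH0 P1=-
Op 7: best P0=NH0 P1=NH1
Op 8: best P0=NH0 P1=NH1
Op 9: best P0=NH0 P1=NH1
Op 10: best P0=NH0 P1=NH1
Op 11: best P0=NH0 P1=NH1
Op 12: best P0=NH1 P1=NH1

Answer: P0:NH1 P1:NH1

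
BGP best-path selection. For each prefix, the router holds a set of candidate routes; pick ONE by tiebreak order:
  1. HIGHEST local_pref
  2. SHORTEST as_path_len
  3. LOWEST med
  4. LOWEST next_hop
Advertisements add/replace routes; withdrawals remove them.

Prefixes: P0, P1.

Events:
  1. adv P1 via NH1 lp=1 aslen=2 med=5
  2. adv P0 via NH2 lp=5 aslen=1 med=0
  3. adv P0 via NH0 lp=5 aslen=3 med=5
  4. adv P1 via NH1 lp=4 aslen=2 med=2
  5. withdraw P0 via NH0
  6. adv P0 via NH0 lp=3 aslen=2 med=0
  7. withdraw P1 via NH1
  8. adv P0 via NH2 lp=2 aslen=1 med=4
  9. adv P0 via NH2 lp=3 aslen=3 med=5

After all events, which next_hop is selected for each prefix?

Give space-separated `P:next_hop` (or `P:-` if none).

Answer: P0:NH0 P1:-

Derivation:
Op 1: best P0=- P1=NH1
Op 2: best P0=NH2 P1=NH1
Op 3: best P0=NH2 P1=NH1
Op 4: best P0=NH2 P1=NH1
Op 5: best P0=NH2 P1=NH1
Op 6: best P0=NH2 P1=NH1
Op 7: best P0=NH2 P1=-
Op 8: best P0=NH0 P1=-
Op 9: best P0=NH0 P1=-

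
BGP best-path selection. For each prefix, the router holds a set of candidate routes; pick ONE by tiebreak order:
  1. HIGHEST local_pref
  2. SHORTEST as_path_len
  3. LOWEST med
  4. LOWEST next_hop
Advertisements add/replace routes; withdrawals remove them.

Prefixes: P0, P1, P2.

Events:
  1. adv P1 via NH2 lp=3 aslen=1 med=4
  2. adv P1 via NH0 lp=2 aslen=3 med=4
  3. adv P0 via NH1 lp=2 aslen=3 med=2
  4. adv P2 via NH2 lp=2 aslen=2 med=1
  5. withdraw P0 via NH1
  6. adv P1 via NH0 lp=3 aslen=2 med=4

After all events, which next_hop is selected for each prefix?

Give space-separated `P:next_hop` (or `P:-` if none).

Op 1: best P0=- P1=NH2 P2=-
Op 2: best P0=- P1=NH2 P2=-
Op 3: best P0=NH1 P1=NH2 P2=-
Op 4: best P0=NH1 P1=NH2 P2=NH2
Op 5: best P0=- P1=NH2 P2=NH2
Op 6: best P0=- P1=NH2 P2=NH2

Answer: P0:- P1:NH2 P2:NH2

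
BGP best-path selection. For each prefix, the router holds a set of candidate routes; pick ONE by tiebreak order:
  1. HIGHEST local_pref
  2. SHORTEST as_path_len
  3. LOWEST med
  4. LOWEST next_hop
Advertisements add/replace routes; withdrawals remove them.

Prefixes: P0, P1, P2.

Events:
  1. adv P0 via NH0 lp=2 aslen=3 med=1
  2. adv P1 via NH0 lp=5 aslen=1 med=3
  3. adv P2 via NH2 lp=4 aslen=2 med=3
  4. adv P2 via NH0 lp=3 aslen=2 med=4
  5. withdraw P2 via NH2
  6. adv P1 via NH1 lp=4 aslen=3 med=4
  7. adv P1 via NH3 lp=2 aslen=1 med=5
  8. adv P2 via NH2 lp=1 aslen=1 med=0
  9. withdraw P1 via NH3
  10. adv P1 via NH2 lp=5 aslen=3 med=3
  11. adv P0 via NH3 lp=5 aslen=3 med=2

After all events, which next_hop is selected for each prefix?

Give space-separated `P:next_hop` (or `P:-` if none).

Answer: P0:NH3 P1:NH0 P2:NH0

Derivation:
Op 1: best P0=NH0 P1=- P2=-
Op 2: best P0=NH0 P1=NH0 P2=-
Op 3: best P0=NH0 P1=NH0 P2=NH2
Op 4: best P0=NH0 P1=NH0 P2=NH2
Op 5: best P0=NH0 P1=NH0 P2=NH0
Op 6: best P0=NH0 P1=NH0 P2=NH0
Op 7: best P0=NH0 P1=NH0 P2=NH0
Op 8: best P0=NH0 P1=NH0 P2=NH0
Op 9: best P0=NH0 P1=NH0 P2=NH0
Op 10: best P0=NH0 P1=NH0 P2=NH0
Op 11: best P0=NH3 P1=NH0 P2=NH0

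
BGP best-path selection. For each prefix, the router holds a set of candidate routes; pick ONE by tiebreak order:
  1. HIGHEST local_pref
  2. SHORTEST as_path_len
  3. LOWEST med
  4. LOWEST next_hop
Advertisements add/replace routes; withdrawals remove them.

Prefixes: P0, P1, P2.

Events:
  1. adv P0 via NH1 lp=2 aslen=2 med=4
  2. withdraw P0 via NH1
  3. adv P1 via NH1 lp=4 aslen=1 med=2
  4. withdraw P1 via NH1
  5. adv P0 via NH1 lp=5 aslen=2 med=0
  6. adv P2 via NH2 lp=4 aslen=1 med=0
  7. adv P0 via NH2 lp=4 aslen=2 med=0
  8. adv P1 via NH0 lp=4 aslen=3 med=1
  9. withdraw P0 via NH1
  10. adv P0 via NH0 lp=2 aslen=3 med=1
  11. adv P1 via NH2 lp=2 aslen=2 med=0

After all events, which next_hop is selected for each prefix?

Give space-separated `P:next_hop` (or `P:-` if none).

Op 1: best P0=NH1 P1=- P2=-
Op 2: best P0=- P1=- P2=-
Op 3: best P0=- P1=NH1 P2=-
Op 4: best P0=- P1=- P2=-
Op 5: best P0=NH1 P1=- P2=-
Op 6: best P0=NH1 P1=- P2=NH2
Op 7: best P0=NH1 P1=- P2=NH2
Op 8: best P0=NH1 P1=NH0 P2=NH2
Op 9: best P0=NH2 P1=NH0 P2=NH2
Op 10: best P0=NH2 P1=NH0 P2=NH2
Op 11: best P0=NH2 P1=NH0 P2=NH2

Answer: P0:NH2 P1:NH0 P2:NH2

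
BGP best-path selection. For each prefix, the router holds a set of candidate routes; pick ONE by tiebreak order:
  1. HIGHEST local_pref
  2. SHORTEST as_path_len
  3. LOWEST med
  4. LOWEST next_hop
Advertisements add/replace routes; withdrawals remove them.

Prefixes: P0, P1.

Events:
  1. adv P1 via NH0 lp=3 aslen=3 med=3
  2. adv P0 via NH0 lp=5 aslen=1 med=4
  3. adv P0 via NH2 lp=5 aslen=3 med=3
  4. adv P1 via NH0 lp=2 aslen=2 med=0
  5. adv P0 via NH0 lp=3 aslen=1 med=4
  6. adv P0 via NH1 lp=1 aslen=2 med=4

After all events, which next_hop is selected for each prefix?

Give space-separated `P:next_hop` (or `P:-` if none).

Answer: P0:NH2 P1:NH0

Derivation:
Op 1: best P0=- P1=NH0
Op 2: best P0=NH0 P1=NH0
Op 3: best P0=NH0 P1=NH0
Op 4: best P0=NH0 P1=NH0
Op 5: best P0=NH2 P1=NH0
Op 6: best P0=NH2 P1=NH0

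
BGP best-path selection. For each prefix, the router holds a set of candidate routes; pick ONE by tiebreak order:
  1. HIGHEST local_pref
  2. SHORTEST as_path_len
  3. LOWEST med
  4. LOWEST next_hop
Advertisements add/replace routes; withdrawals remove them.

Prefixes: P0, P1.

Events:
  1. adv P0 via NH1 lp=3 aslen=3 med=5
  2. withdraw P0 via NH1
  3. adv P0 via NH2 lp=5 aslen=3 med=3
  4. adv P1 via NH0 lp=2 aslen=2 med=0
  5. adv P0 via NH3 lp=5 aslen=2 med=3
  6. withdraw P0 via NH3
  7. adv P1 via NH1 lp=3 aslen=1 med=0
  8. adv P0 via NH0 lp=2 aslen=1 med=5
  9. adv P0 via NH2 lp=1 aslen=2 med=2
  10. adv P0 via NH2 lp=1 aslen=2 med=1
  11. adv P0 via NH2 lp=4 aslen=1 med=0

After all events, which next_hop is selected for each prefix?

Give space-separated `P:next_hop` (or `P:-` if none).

Answer: P0:NH2 P1:NH1

Derivation:
Op 1: best P0=NH1 P1=-
Op 2: best P0=- P1=-
Op 3: best P0=NH2 P1=-
Op 4: best P0=NH2 P1=NH0
Op 5: best P0=NH3 P1=NH0
Op 6: best P0=NH2 P1=NH0
Op 7: best P0=NH2 P1=NH1
Op 8: best P0=NH2 P1=NH1
Op 9: best P0=NH0 P1=NH1
Op 10: best P0=NH0 P1=NH1
Op 11: best P0=NH2 P1=NH1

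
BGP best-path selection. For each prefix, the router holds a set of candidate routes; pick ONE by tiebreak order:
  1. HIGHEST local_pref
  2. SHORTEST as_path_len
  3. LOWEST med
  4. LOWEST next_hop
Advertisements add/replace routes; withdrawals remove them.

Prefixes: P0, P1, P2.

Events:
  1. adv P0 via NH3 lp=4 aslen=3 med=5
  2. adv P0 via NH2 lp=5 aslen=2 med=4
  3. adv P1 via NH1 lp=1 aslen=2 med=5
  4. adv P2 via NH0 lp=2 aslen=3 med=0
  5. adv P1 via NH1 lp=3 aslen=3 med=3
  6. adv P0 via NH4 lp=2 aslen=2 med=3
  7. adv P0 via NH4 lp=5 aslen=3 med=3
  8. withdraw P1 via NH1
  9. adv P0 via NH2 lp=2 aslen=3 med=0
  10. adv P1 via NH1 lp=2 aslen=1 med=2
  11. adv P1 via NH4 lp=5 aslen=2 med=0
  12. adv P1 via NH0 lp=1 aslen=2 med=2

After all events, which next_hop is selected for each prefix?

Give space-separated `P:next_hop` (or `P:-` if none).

Answer: P0:NH4 P1:NH4 P2:NH0

Derivation:
Op 1: best P0=NH3 P1=- P2=-
Op 2: best P0=NH2 P1=- P2=-
Op 3: best P0=NH2 P1=NH1 P2=-
Op 4: best P0=NH2 P1=NH1 P2=NH0
Op 5: best P0=NH2 P1=NH1 P2=NH0
Op 6: best P0=NH2 P1=NH1 P2=NH0
Op 7: best P0=NH2 P1=NH1 P2=NH0
Op 8: best P0=NH2 P1=- P2=NH0
Op 9: best P0=NH4 P1=- P2=NH0
Op 10: best P0=NH4 P1=NH1 P2=NH0
Op 11: best P0=NH4 P1=NH4 P2=NH0
Op 12: best P0=NH4 P1=NH4 P2=NH0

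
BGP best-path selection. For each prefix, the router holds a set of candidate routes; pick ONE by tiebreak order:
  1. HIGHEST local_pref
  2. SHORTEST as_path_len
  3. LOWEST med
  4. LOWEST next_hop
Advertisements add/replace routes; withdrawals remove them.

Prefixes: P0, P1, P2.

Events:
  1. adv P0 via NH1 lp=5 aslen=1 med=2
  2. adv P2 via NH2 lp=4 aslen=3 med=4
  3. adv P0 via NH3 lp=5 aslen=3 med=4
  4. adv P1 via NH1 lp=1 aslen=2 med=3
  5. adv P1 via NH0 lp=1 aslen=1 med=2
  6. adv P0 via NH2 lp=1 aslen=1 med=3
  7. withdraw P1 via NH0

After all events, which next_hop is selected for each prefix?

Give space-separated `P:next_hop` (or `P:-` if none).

Answer: P0:NH1 P1:NH1 P2:NH2

Derivation:
Op 1: best P0=NH1 P1=- P2=-
Op 2: best P0=NH1 P1=- P2=NH2
Op 3: best P0=NH1 P1=- P2=NH2
Op 4: best P0=NH1 P1=NH1 P2=NH2
Op 5: best P0=NH1 P1=NH0 P2=NH2
Op 6: best P0=NH1 P1=NH0 P2=NH2
Op 7: best P0=NH1 P1=NH1 P2=NH2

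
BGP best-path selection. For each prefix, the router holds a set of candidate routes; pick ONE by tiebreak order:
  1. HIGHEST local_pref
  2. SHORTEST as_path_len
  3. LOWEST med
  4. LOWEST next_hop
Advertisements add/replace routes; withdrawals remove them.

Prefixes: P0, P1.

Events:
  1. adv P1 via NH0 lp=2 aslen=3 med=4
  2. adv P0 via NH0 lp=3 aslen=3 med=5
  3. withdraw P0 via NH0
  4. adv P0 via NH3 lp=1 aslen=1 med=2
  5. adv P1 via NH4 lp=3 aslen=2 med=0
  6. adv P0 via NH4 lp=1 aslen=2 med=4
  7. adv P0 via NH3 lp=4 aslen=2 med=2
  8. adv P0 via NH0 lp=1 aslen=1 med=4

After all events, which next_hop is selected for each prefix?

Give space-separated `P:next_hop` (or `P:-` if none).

Op 1: best P0=- P1=NH0
Op 2: best P0=NH0 P1=NH0
Op 3: best P0=- P1=NH0
Op 4: best P0=NH3 P1=NH0
Op 5: best P0=NH3 P1=NH4
Op 6: best P0=NH3 P1=NH4
Op 7: best P0=NH3 P1=NH4
Op 8: best P0=NH3 P1=NH4

Answer: P0:NH3 P1:NH4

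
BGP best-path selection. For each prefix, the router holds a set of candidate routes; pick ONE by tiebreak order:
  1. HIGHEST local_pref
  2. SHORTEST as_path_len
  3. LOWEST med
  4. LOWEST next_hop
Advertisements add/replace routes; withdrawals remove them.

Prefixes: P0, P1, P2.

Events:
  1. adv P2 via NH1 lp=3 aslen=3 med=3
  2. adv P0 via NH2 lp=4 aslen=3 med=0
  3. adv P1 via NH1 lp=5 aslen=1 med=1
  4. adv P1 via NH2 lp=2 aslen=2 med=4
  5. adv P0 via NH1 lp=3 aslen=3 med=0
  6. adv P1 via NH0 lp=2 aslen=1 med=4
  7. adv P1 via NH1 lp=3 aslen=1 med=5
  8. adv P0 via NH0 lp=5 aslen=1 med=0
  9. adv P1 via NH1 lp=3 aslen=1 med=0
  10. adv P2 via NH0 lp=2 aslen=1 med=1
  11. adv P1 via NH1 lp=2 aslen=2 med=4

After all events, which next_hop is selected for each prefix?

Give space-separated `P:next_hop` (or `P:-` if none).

Answer: P0:NH0 P1:NH0 P2:NH1

Derivation:
Op 1: best P0=- P1=- P2=NH1
Op 2: best P0=NH2 P1=- P2=NH1
Op 3: best P0=NH2 P1=NH1 P2=NH1
Op 4: best P0=NH2 P1=NH1 P2=NH1
Op 5: best P0=NH2 P1=NH1 P2=NH1
Op 6: best P0=NH2 P1=NH1 P2=NH1
Op 7: best P0=NH2 P1=NH1 P2=NH1
Op 8: best P0=NH0 P1=NH1 P2=NH1
Op 9: best P0=NH0 P1=NH1 P2=NH1
Op 10: best P0=NH0 P1=NH1 P2=NH1
Op 11: best P0=NH0 P1=NH0 P2=NH1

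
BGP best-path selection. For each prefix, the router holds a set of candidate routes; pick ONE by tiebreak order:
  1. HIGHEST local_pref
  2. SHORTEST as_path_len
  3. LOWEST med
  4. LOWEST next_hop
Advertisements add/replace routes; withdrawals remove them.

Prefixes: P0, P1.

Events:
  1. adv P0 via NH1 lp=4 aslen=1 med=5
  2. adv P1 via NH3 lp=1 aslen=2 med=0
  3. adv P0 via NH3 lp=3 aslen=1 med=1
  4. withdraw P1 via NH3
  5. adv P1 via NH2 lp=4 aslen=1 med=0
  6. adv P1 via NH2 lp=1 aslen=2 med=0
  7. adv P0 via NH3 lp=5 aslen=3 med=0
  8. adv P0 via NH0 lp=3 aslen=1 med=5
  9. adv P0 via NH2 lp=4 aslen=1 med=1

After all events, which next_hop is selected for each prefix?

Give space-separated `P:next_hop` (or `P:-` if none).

Answer: P0:NH3 P1:NH2

Derivation:
Op 1: best P0=NH1 P1=-
Op 2: best P0=NH1 P1=NH3
Op 3: best P0=NH1 P1=NH3
Op 4: best P0=NH1 P1=-
Op 5: best P0=NH1 P1=NH2
Op 6: best P0=NH1 P1=NH2
Op 7: best P0=NH3 P1=NH2
Op 8: best P0=NH3 P1=NH2
Op 9: best P0=NH3 P1=NH2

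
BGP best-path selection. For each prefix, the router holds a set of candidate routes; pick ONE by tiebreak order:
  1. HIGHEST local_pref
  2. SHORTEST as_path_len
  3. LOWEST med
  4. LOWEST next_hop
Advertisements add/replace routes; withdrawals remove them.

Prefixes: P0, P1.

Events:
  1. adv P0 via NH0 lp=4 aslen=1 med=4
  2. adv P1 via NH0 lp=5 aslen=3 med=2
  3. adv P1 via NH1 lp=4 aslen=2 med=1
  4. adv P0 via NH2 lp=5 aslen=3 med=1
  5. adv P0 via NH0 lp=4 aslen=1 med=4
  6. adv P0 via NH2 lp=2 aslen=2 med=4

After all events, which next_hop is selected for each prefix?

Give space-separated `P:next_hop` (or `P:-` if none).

Op 1: best P0=NH0 P1=-
Op 2: best P0=NH0 P1=NH0
Op 3: best P0=NH0 P1=NH0
Op 4: best P0=NH2 P1=NH0
Op 5: best P0=NH2 P1=NH0
Op 6: best P0=NH0 P1=NH0

Answer: P0:NH0 P1:NH0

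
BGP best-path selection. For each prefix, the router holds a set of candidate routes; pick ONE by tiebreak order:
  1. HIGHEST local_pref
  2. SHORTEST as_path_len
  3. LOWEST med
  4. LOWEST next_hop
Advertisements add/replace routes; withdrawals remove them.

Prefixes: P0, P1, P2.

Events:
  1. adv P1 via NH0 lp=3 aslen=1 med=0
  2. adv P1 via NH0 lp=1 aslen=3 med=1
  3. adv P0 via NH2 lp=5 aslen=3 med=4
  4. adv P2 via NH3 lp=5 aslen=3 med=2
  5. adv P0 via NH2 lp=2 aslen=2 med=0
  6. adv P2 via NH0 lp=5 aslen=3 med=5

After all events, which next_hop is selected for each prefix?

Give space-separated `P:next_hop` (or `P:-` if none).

Answer: P0:NH2 P1:NH0 P2:NH3

Derivation:
Op 1: best P0=- P1=NH0 P2=-
Op 2: best P0=- P1=NH0 P2=-
Op 3: best P0=NH2 P1=NH0 P2=-
Op 4: best P0=NH2 P1=NH0 P2=NH3
Op 5: best P0=NH2 P1=NH0 P2=NH3
Op 6: best P0=NH2 P1=NH0 P2=NH3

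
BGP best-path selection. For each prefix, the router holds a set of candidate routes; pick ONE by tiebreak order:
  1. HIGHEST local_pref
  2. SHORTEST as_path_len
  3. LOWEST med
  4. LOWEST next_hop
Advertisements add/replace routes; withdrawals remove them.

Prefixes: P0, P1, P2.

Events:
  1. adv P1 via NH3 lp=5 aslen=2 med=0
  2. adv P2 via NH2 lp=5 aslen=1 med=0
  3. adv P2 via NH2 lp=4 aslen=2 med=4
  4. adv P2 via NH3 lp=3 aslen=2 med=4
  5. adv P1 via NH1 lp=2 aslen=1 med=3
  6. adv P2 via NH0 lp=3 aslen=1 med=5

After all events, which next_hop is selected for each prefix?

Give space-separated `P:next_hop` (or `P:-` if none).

Answer: P0:- P1:NH3 P2:NH2

Derivation:
Op 1: best P0=- P1=NH3 P2=-
Op 2: best P0=- P1=NH3 P2=NH2
Op 3: best P0=- P1=NH3 P2=NH2
Op 4: best P0=- P1=NH3 P2=NH2
Op 5: best P0=- P1=NH3 P2=NH2
Op 6: best P0=- P1=NH3 P2=NH2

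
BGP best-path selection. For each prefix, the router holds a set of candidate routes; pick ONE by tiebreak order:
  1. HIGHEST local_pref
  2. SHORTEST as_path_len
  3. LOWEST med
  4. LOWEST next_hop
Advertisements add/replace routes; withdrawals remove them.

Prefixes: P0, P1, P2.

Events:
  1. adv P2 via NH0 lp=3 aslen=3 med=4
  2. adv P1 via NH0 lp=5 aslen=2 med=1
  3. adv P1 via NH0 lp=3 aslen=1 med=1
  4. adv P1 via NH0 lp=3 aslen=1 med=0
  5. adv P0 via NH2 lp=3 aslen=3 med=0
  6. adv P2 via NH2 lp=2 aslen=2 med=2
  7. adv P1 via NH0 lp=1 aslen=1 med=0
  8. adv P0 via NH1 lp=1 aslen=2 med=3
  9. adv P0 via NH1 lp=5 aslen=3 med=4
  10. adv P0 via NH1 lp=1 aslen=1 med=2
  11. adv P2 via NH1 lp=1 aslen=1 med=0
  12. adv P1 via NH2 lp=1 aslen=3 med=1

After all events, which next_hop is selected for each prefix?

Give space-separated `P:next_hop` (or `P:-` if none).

Op 1: best P0=- P1=- P2=NH0
Op 2: best P0=- P1=NH0 P2=NH0
Op 3: best P0=- P1=NH0 P2=NH0
Op 4: best P0=- P1=NH0 P2=NH0
Op 5: best P0=NH2 P1=NH0 P2=NH0
Op 6: best P0=NH2 P1=NH0 P2=NH0
Op 7: best P0=NH2 P1=NH0 P2=NH0
Op 8: best P0=NH2 P1=NH0 P2=NH0
Op 9: best P0=NH1 P1=NH0 P2=NH0
Op 10: best P0=NH2 P1=NH0 P2=NH0
Op 11: best P0=NH2 P1=NH0 P2=NH0
Op 12: best P0=NH2 P1=NH0 P2=NH0

Answer: P0:NH2 P1:NH0 P2:NH0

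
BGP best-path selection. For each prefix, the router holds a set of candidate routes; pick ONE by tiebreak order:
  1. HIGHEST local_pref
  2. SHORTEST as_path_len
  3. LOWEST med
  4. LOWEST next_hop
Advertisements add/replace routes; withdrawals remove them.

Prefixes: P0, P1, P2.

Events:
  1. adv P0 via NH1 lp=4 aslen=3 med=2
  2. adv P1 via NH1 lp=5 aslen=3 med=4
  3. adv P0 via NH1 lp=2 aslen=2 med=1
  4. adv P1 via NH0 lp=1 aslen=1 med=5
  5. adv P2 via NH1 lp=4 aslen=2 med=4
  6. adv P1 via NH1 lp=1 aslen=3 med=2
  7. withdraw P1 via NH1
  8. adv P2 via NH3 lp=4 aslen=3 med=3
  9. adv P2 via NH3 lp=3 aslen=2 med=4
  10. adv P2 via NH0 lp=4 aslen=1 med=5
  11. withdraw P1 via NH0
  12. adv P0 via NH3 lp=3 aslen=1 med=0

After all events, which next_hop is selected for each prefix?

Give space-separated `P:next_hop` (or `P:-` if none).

Op 1: best P0=NH1 P1=- P2=-
Op 2: best P0=NH1 P1=NH1 P2=-
Op 3: best P0=NH1 P1=NH1 P2=-
Op 4: best P0=NH1 P1=NH1 P2=-
Op 5: best P0=NH1 P1=NH1 P2=NH1
Op 6: best P0=NH1 P1=NH0 P2=NH1
Op 7: best P0=NH1 P1=NH0 P2=NH1
Op 8: best P0=NH1 P1=NH0 P2=NH1
Op 9: best P0=NH1 P1=NH0 P2=NH1
Op 10: best P0=NH1 P1=NH0 P2=NH0
Op 11: best P0=NH1 P1=- P2=NH0
Op 12: best P0=NH3 P1=- P2=NH0

Answer: P0:NH3 P1:- P2:NH0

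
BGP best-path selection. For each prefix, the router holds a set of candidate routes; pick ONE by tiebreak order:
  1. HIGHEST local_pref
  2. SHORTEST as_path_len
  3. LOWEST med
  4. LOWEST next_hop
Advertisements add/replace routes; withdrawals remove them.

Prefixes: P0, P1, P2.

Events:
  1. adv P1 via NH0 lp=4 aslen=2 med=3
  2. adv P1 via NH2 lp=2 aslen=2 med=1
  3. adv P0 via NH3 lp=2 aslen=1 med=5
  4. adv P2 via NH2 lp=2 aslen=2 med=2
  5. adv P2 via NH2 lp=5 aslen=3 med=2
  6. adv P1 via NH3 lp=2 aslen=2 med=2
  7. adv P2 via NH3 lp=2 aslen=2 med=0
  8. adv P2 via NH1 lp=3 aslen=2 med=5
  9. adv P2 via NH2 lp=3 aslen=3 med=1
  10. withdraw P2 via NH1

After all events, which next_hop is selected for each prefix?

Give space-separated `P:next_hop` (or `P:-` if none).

Op 1: best P0=- P1=NH0 P2=-
Op 2: best P0=- P1=NH0 P2=-
Op 3: best P0=NH3 P1=NH0 P2=-
Op 4: best P0=NH3 P1=NH0 P2=NH2
Op 5: best P0=NH3 P1=NH0 P2=NH2
Op 6: best P0=NH3 P1=NH0 P2=NH2
Op 7: best P0=NH3 P1=NH0 P2=NH2
Op 8: best P0=NH3 P1=NH0 P2=NH2
Op 9: best P0=NH3 P1=NH0 P2=NH1
Op 10: best P0=NH3 P1=NH0 P2=NH2

Answer: P0:NH3 P1:NH0 P2:NH2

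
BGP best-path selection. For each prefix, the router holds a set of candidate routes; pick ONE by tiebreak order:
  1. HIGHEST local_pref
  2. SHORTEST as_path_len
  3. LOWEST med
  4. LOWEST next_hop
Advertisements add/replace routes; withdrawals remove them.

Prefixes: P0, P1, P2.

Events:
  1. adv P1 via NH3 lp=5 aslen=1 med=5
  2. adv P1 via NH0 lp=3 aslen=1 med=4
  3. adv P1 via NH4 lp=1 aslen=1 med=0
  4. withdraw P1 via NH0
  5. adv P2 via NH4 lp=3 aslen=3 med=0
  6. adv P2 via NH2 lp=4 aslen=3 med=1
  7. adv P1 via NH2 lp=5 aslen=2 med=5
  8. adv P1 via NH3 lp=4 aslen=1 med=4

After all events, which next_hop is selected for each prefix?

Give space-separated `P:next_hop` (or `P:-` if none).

Op 1: best P0=- P1=NH3 P2=-
Op 2: best P0=- P1=NH3 P2=-
Op 3: best P0=- P1=NH3 P2=-
Op 4: best P0=- P1=NH3 P2=-
Op 5: best P0=- P1=NH3 P2=NH4
Op 6: best P0=- P1=NH3 P2=NH2
Op 7: best P0=- P1=NH3 P2=NH2
Op 8: best P0=- P1=NH2 P2=NH2

Answer: P0:- P1:NH2 P2:NH2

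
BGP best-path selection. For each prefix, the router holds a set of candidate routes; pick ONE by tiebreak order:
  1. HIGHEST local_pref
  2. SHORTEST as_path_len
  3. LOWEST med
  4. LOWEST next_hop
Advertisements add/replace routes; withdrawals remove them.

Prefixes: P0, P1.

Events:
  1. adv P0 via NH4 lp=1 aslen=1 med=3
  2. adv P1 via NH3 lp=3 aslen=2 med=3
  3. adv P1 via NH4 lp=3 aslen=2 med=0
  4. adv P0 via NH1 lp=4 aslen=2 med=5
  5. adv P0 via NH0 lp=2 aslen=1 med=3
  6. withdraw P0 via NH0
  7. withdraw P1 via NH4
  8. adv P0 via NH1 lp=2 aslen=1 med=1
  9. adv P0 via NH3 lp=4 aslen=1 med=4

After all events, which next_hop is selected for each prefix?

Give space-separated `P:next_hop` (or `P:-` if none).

Answer: P0:NH3 P1:NH3

Derivation:
Op 1: best P0=NH4 P1=-
Op 2: best P0=NH4 P1=NH3
Op 3: best P0=NH4 P1=NH4
Op 4: best P0=NH1 P1=NH4
Op 5: best P0=NH1 P1=NH4
Op 6: best P0=NH1 P1=NH4
Op 7: best P0=NH1 P1=NH3
Op 8: best P0=NH1 P1=NH3
Op 9: best P0=NH3 P1=NH3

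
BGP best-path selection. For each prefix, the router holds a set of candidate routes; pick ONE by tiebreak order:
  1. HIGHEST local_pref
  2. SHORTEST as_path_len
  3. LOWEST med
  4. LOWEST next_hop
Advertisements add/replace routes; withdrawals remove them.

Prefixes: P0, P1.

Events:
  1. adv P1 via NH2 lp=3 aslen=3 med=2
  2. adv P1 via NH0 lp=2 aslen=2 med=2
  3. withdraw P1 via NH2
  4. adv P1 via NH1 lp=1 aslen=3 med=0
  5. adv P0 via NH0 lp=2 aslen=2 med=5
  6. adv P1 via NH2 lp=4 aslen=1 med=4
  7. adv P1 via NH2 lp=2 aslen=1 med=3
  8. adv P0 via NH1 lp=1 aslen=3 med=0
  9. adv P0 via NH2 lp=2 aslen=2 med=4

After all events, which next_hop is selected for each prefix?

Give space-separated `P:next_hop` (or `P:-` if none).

Answer: P0:NH2 P1:NH2

Derivation:
Op 1: best P0=- P1=NH2
Op 2: best P0=- P1=NH2
Op 3: best P0=- P1=NH0
Op 4: best P0=- P1=NH0
Op 5: best P0=NH0 P1=NH0
Op 6: best P0=NH0 P1=NH2
Op 7: best P0=NH0 P1=NH2
Op 8: best P0=NH0 P1=NH2
Op 9: best P0=NH2 P1=NH2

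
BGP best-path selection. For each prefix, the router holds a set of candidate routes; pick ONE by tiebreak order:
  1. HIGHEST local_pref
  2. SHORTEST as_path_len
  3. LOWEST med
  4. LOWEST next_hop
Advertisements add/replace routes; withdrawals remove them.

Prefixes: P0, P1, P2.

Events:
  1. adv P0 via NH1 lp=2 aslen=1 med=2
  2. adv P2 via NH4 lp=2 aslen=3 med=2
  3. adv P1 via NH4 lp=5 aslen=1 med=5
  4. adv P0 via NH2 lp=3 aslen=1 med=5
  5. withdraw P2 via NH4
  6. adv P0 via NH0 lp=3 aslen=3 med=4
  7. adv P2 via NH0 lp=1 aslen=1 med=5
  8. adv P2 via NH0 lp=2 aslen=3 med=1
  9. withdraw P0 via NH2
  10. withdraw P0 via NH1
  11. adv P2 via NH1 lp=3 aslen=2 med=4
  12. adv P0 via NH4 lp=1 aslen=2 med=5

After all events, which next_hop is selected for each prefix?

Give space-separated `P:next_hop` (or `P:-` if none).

Op 1: best P0=NH1 P1=- P2=-
Op 2: best P0=NH1 P1=- P2=NH4
Op 3: best P0=NH1 P1=NH4 P2=NH4
Op 4: best P0=NH2 P1=NH4 P2=NH4
Op 5: best P0=NH2 P1=NH4 P2=-
Op 6: best P0=NH2 P1=NH4 P2=-
Op 7: best P0=NH2 P1=NH4 P2=NH0
Op 8: best P0=NH2 P1=NH4 P2=NH0
Op 9: best P0=NH0 P1=NH4 P2=NH0
Op 10: best P0=NH0 P1=NH4 P2=NH0
Op 11: best P0=NH0 P1=NH4 P2=NH1
Op 12: best P0=NH0 P1=NH4 P2=NH1

Answer: P0:NH0 P1:NH4 P2:NH1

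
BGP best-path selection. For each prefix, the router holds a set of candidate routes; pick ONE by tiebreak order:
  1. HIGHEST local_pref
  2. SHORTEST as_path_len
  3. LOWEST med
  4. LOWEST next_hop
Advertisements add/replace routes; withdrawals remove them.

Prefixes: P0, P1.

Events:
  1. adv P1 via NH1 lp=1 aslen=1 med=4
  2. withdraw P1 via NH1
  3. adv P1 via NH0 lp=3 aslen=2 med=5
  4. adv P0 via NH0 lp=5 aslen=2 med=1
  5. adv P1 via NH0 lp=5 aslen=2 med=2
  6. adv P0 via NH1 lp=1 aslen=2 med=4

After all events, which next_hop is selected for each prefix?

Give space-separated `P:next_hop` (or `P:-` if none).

Answer: P0:NH0 P1:NH0

Derivation:
Op 1: best P0=- P1=NH1
Op 2: best P0=- P1=-
Op 3: best P0=- P1=NH0
Op 4: best P0=NH0 P1=NH0
Op 5: best P0=NH0 P1=NH0
Op 6: best P0=NH0 P1=NH0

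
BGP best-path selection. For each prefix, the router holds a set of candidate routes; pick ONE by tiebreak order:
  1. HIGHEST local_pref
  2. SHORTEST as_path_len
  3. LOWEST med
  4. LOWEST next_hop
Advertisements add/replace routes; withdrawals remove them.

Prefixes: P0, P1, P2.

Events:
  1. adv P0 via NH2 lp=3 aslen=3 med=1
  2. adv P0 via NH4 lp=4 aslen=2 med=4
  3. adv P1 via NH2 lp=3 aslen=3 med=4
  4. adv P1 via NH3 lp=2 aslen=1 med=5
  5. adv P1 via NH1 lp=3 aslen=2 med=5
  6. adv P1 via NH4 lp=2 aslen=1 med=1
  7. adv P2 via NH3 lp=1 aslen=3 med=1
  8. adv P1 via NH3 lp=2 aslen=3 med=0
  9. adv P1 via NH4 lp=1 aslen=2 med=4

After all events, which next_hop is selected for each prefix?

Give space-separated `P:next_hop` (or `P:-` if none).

Answer: P0:NH4 P1:NH1 P2:NH3

Derivation:
Op 1: best P0=NH2 P1=- P2=-
Op 2: best P0=NH4 P1=- P2=-
Op 3: best P0=NH4 P1=NH2 P2=-
Op 4: best P0=NH4 P1=NH2 P2=-
Op 5: best P0=NH4 P1=NH1 P2=-
Op 6: best P0=NH4 P1=NH1 P2=-
Op 7: best P0=NH4 P1=NH1 P2=NH3
Op 8: best P0=NH4 P1=NH1 P2=NH3
Op 9: best P0=NH4 P1=NH1 P2=NH3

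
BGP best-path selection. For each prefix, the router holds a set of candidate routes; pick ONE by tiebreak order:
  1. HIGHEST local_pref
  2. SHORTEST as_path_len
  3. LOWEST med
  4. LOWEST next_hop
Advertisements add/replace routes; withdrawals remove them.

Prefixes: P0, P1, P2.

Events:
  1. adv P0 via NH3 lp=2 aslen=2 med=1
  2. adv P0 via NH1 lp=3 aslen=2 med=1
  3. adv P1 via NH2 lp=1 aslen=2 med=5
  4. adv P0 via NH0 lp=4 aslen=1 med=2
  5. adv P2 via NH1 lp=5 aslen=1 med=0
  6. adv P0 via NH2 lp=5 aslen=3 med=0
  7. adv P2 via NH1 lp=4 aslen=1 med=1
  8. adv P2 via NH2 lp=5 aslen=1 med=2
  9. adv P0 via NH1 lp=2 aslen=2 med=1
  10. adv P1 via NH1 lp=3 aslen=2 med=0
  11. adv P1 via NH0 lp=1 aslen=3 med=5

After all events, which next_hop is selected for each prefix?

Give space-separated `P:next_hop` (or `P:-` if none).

Answer: P0:NH2 P1:NH1 P2:NH2

Derivation:
Op 1: best P0=NH3 P1=- P2=-
Op 2: best P0=NH1 P1=- P2=-
Op 3: best P0=NH1 P1=NH2 P2=-
Op 4: best P0=NH0 P1=NH2 P2=-
Op 5: best P0=NH0 P1=NH2 P2=NH1
Op 6: best P0=NH2 P1=NH2 P2=NH1
Op 7: best P0=NH2 P1=NH2 P2=NH1
Op 8: best P0=NH2 P1=NH2 P2=NH2
Op 9: best P0=NH2 P1=NH2 P2=NH2
Op 10: best P0=NH2 P1=NH1 P2=NH2
Op 11: best P0=NH2 P1=NH1 P2=NH2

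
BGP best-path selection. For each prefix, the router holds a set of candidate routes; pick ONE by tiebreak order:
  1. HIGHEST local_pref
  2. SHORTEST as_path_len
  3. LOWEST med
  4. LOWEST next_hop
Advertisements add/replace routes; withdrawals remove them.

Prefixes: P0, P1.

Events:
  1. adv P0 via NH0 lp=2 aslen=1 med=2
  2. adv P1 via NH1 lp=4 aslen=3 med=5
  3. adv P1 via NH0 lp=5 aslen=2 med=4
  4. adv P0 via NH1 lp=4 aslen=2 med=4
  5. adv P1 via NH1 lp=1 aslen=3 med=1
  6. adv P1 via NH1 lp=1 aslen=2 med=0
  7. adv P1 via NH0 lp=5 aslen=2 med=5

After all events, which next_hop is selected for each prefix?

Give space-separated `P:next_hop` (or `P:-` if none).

Op 1: best P0=NH0 P1=-
Op 2: best P0=NH0 P1=NH1
Op 3: best P0=NH0 P1=NH0
Op 4: best P0=NH1 P1=NH0
Op 5: best P0=NH1 P1=NH0
Op 6: best P0=NH1 P1=NH0
Op 7: best P0=NH1 P1=NH0

Answer: P0:NH1 P1:NH0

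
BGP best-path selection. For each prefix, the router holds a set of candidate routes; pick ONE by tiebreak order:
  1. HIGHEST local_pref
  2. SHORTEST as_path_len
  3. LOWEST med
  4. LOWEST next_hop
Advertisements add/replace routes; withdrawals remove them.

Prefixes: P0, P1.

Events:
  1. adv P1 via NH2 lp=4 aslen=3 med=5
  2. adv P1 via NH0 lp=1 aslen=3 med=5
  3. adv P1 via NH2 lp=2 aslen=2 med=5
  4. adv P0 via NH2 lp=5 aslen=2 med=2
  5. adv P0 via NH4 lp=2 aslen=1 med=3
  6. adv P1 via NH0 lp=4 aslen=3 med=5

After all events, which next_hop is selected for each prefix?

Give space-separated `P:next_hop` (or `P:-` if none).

Answer: P0:NH2 P1:NH0

Derivation:
Op 1: best P0=- P1=NH2
Op 2: best P0=- P1=NH2
Op 3: best P0=- P1=NH2
Op 4: best P0=NH2 P1=NH2
Op 5: best P0=NH2 P1=NH2
Op 6: best P0=NH2 P1=NH0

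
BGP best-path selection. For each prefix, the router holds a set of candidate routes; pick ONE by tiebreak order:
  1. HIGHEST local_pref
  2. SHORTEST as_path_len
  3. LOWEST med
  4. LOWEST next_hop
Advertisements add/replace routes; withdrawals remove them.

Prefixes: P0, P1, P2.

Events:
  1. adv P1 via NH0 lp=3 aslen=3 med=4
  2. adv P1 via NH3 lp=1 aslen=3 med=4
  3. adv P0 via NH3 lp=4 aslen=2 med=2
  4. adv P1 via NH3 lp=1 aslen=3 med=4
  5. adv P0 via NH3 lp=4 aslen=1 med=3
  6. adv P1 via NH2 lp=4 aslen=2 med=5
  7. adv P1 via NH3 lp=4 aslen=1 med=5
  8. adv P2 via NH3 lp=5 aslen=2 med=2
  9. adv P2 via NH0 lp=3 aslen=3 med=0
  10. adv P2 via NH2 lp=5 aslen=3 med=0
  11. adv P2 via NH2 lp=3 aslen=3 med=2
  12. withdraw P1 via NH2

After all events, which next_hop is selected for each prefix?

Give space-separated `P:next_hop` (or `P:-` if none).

Answer: P0:NH3 P1:NH3 P2:NH3

Derivation:
Op 1: best P0=- P1=NH0 P2=-
Op 2: best P0=- P1=NH0 P2=-
Op 3: best P0=NH3 P1=NH0 P2=-
Op 4: best P0=NH3 P1=NH0 P2=-
Op 5: best P0=NH3 P1=NH0 P2=-
Op 6: best P0=NH3 P1=NH2 P2=-
Op 7: best P0=NH3 P1=NH3 P2=-
Op 8: best P0=NH3 P1=NH3 P2=NH3
Op 9: best P0=NH3 P1=NH3 P2=NH3
Op 10: best P0=NH3 P1=NH3 P2=NH3
Op 11: best P0=NH3 P1=NH3 P2=NH3
Op 12: best P0=NH3 P1=NH3 P2=NH3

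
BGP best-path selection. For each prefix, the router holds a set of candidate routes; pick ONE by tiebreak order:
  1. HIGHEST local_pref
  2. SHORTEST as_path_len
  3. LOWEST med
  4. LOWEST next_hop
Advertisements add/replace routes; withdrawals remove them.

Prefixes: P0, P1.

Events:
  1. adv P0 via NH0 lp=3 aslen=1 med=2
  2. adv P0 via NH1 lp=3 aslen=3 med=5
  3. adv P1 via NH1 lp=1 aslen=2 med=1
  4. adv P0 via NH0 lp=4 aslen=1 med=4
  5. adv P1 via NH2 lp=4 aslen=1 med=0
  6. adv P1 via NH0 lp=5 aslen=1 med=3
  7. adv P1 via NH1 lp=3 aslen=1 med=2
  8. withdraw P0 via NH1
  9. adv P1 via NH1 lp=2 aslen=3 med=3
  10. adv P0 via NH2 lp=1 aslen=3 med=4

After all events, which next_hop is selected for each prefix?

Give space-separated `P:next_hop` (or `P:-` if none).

Answer: P0:NH0 P1:NH0

Derivation:
Op 1: best P0=NH0 P1=-
Op 2: best P0=NH0 P1=-
Op 3: best P0=NH0 P1=NH1
Op 4: best P0=NH0 P1=NH1
Op 5: best P0=NH0 P1=NH2
Op 6: best P0=NH0 P1=NH0
Op 7: best P0=NH0 P1=NH0
Op 8: best P0=NH0 P1=NH0
Op 9: best P0=NH0 P1=NH0
Op 10: best P0=NH0 P1=NH0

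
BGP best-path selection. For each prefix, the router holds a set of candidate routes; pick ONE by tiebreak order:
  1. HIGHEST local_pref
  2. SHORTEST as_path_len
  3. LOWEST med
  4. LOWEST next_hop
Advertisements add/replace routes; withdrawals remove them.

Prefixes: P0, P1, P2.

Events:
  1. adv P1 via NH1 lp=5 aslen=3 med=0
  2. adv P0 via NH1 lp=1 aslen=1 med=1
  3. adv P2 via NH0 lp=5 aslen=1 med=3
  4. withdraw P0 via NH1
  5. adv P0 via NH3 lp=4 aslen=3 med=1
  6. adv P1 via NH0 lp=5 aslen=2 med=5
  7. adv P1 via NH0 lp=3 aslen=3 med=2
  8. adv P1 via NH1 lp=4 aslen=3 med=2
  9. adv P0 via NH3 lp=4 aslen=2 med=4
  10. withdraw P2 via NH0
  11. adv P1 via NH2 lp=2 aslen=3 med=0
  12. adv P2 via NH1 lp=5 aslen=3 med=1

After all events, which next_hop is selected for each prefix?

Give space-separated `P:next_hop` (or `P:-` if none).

Op 1: best P0=- P1=NH1 P2=-
Op 2: best P0=NH1 P1=NH1 P2=-
Op 3: best P0=NH1 P1=NH1 P2=NH0
Op 4: best P0=- P1=NH1 P2=NH0
Op 5: best P0=NH3 P1=NH1 P2=NH0
Op 6: best P0=NH3 P1=NH0 P2=NH0
Op 7: best P0=NH3 P1=NH1 P2=NH0
Op 8: best P0=NH3 P1=NH1 P2=NH0
Op 9: best P0=NH3 P1=NH1 P2=NH0
Op 10: best P0=NH3 P1=NH1 P2=-
Op 11: best P0=NH3 P1=NH1 P2=-
Op 12: best P0=NH3 P1=NH1 P2=NH1

Answer: P0:NH3 P1:NH1 P2:NH1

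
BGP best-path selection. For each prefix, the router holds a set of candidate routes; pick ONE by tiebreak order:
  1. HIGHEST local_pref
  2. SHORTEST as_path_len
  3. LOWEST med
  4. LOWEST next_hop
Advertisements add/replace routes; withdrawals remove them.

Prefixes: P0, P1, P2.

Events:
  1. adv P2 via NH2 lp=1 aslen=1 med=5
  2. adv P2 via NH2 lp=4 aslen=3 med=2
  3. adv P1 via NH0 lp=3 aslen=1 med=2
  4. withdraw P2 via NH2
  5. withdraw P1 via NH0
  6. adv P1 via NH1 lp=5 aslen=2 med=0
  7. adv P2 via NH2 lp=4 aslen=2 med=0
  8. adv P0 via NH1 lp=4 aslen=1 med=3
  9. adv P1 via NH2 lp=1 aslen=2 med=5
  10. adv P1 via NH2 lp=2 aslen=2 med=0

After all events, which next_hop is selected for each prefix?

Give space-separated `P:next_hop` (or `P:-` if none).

Op 1: best P0=- P1=- P2=NH2
Op 2: best P0=- P1=- P2=NH2
Op 3: best P0=- P1=NH0 P2=NH2
Op 4: best P0=- P1=NH0 P2=-
Op 5: best P0=- P1=- P2=-
Op 6: best P0=- P1=NH1 P2=-
Op 7: best P0=- P1=NH1 P2=NH2
Op 8: best P0=NH1 P1=NH1 P2=NH2
Op 9: best P0=NH1 P1=NH1 P2=NH2
Op 10: best P0=NH1 P1=NH1 P2=NH2

Answer: P0:NH1 P1:NH1 P2:NH2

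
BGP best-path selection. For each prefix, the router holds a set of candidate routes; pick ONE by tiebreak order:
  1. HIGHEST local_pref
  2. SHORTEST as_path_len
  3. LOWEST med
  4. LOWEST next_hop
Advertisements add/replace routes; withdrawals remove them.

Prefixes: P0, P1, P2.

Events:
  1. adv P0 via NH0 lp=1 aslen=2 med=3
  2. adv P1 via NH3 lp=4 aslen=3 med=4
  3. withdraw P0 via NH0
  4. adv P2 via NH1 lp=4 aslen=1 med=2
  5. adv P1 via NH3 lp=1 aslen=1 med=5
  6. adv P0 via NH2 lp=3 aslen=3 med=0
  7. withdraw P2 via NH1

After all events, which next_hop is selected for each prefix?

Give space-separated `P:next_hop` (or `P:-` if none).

Answer: P0:NH2 P1:NH3 P2:-

Derivation:
Op 1: best P0=NH0 P1=- P2=-
Op 2: best P0=NH0 P1=NH3 P2=-
Op 3: best P0=- P1=NH3 P2=-
Op 4: best P0=- P1=NH3 P2=NH1
Op 5: best P0=- P1=NH3 P2=NH1
Op 6: best P0=NH2 P1=NH3 P2=NH1
Op 7: best P0=NH2 P1=NH3 P2=-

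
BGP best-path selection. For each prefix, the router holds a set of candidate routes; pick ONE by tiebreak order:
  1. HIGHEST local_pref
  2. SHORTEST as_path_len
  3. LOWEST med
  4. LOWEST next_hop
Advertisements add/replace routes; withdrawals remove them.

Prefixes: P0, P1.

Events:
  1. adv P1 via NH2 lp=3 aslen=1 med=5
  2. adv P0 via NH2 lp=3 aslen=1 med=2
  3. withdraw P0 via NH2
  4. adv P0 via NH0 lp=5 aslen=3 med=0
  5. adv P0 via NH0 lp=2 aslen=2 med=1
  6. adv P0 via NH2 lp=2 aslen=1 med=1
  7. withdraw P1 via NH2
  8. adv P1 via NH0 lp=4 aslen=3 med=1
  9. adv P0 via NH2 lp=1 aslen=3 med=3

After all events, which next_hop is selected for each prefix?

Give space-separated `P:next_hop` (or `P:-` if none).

Answer: P0:NH0 P1:NH0

Derivation:
Op 1: best P0=- P1=NH2
Op 2: best P0=NH2 P1=NH2
Op 3: best P0=- P1=NH2
Op 4: best P0=NH0 P1=NH2
Op 5: best P0=NH0 P1=NH2
Op 6: best P0=NH2 P1=NH2
Op 7: best P0=NH2 P1=-
Op 8: best P0=NH2 P1=NH0
Op 9: best P0=NH0 P1=NH0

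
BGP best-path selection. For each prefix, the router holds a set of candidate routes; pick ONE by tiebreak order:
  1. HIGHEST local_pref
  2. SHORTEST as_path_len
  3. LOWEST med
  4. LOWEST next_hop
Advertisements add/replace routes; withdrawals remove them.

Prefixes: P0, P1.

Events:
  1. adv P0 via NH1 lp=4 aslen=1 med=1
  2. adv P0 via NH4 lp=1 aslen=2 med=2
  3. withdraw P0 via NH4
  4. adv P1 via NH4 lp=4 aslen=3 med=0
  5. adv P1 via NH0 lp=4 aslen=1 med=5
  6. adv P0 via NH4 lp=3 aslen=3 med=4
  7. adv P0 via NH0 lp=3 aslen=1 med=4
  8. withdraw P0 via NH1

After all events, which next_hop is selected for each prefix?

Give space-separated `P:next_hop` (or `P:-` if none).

Op 1: best P0=NH1 P1=-
Op 2: best P0=NH1 P1=-
Op 3: best P0=NH1 P1=-
Op 4: best P0=NH1 P1=NH4
Op 5: best P0=NH1 P1=NH0
Op 6: best P0=NH1 P1=NH0
Op 7: best P0=NH1 P1=NH0
Op 8: best P0=NH0 P1=NH0

Answer: P0:NH0 P1:NH0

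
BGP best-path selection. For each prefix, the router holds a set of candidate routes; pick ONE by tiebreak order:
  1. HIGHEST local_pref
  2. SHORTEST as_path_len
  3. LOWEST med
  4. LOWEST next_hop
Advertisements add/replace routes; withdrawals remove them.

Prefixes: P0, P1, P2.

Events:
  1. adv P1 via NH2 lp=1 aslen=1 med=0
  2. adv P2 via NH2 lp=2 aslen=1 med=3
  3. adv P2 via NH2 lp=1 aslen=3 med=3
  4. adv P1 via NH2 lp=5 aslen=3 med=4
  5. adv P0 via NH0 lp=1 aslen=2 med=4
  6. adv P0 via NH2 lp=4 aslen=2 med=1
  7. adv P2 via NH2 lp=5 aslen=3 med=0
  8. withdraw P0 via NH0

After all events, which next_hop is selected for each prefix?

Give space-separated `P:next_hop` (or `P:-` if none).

Op 1: best P0=- P1=NH2 P2=-
Op 2: best P0=- P1=NH2 P2=NH2
Op 3: best P0=- P1=NH2 P2=NH2
Op 4: best P0=- P1=NH2 P2=NH2
Op 5: best P0=NH0 P1=NH2 P2=NH2
Op 6: best P0=NH2 P1=NH2 P2=NH2
Op 7: best P0=NH2 P1=NH2 P2=NH2
Op 8: best P0=NH2 P1=NH2 P2=NH2

Answer: P0:NH2 P1:NH2 P2:NH2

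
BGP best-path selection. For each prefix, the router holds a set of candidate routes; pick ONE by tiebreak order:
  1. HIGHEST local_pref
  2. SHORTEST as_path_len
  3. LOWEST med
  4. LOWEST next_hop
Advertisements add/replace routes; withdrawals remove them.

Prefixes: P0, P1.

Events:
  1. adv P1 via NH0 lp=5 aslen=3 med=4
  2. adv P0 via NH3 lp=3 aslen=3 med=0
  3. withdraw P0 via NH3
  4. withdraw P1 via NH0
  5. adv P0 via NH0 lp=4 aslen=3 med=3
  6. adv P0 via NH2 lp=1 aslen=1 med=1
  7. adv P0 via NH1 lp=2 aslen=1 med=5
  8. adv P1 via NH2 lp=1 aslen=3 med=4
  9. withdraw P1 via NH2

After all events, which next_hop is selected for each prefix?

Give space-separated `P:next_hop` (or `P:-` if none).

Op 1: best P0=- P1=NH0
Op 2: best P0=NH3 P1=NH0
Op 3: best P0=- P1=NH0
Op 4: best P0=- P1=-
Op 5: best P0=NH0 P1=-
Op 6: best P0=NH0 P1=-
Op 7: best P0=NH0 P1=-
Op 8: best P0=NH0 P1=NH2
Op 9: best P0=NH0 P1=-

Answer: P0:NH0 P1:-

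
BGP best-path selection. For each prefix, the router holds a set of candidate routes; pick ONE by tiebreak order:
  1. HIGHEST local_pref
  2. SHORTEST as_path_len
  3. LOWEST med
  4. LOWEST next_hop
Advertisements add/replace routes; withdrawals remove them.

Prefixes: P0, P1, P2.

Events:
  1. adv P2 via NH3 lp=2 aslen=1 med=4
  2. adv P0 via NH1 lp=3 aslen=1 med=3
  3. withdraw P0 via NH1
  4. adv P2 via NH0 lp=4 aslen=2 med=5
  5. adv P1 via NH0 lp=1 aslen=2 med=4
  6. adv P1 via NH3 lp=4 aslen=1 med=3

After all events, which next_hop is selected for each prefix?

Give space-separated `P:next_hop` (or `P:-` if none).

Answer: P0:- P1:NH3 P2:NH0

Derivation:
Op 1: best P0=- P1=- P2=NH3
Op 2: best P0=NH1 P1=- P2=NH3
Op 3: best P0=- P1=- P2=NH3
Op 4: best P0=- P1=- P2=NH0
Op 5: best P0=- P1=NH0 P2=NH0
Op 6: best P0=- P1=NH3 P2=NH0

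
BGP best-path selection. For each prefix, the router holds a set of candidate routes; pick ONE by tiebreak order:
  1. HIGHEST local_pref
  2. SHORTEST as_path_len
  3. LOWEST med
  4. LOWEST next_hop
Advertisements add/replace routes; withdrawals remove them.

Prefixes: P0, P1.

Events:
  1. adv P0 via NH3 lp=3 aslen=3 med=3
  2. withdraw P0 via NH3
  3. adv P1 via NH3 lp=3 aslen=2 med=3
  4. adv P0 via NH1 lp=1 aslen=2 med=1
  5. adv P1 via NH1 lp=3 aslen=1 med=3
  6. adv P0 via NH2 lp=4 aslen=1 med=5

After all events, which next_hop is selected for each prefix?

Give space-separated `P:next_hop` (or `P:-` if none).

Op 1: best P0=NH3 P1=-
Op 2: best P0=- P1=-
Op 3: best P0=- P1=NH3
Op 4: best P0=NH1 P1=NH3
Op 5: best P0=NH1 P1=NH1
Op 6: best P0=NH2 P1=NH1

Answer: P0:NH2 P1:NH1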